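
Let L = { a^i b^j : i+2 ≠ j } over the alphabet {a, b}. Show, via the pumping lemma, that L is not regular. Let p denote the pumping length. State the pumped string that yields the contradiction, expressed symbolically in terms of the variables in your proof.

a^{p+p!} b^{p+p!+2}

Toward a contradiction, assume L is regular with pumping length p.
Choose w = a^p b^{p+p!+2}. Since p ≠ (p+p!+2)-2 = p+p!, w ∈ L; and |w| ≥ p.
Write w = xyz as guaranteed by the lemma, with |xy| ≤ p and |y| ≥ 1.
Since the first p symbols of w are all a's and |xy| ≤ p, y lies entirely in the leading a-block: y = a^k for some k with 1 ≤ k ≤ p.
Since 1 ≤ k ≤ p, k divides p!; set t = 1 + p!/k. Then xy^t z has p + (p!/k)·k = p + p! copies of a. Now the a-count is p+p! and (b-count)-2 = (p+p!+2)-2 = p+p!, so i+2 ≠ j fails. So xy^t z = a^{p+p!} b^{p+p!+2} ∉ L.
Contradiction. Therefore L is not regular.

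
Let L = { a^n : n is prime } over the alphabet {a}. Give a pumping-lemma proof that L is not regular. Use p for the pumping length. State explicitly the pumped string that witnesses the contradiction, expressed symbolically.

Suppose for contradiction that L is regular, and let p be the pumping length.
Let q be a prime with q ≥ p+2 (infinitely many primes exist), and take w = a^q ∈ L with |w| = q ≥ p.
Write w = xyz as guaranteed by the lemma, with |xy| ≤ p and |y| > 0.
Then y = a^k for some k with 1 ≤ k ≤ p.
Since 1 ≤ k ≤ p, |xz| = q-k. Pump with i = q+1: |xy^{q+1}z| = (q-k)+(q+1)k = q+qk = q(1+k), which is composite (both factors ≥ 2). So xy^{q+1}z = a^{q(1+k)} ∉ L.
Contradiction. Therefore L is not regular.

a^{q(1+k)}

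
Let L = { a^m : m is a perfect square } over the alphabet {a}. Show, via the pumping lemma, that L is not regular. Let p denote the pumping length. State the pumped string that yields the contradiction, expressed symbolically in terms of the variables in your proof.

Assume L is regular; let p be its pumping constant.
Take w = a^{p²} ∈ L with |w| = p² ≥ p.
Write w = xyz as guaranteed by the lemma, with |xy| ≤ p and |y| ≥ 1.
Then y = a^k for some k with 1 ≤ k ≤ p.
Pump with i = 2: xy^2z = a^{p²+k}. Since 1 ≤ k ≤ p, p² < p²+k ≤ p²+p < (p+1)², so p²+k lies strictly between consecutive squares and is not a perfect square. So xy^2z ∉ L.
This is a contradiction; hence L is not regular.

a^{p²+k}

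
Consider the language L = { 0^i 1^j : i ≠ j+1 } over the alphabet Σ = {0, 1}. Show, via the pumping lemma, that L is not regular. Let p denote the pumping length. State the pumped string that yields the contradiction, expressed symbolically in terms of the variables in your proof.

Assume L is regular. Let p be the pumping length given by the pumping lemma.
Choose w = 0^p 1^{p+p!-1}. Since p ≠ (p+p!-1)+1 = p+p!, w ∈ L; and |w| ≥ p.
The pumping lemma gives a decomposition w = xyz where |xy| ≤ p and |y| ≥ 1.
Since the first p symbols of w are all 0's and |xy| ≤ p, y lies entirely in the leading 0-block: y = 0^k for some k with 1 ≤ k ≤ p.
Since 1 ≤ k ≤ p, k divides p!; set t = 1 + p!/k. Then xy^t z has p + (p!/k)·k = p + p! copies of 0. Now the 0-count is p+p! and (1-count)+1 = (p+p!-1)+1 = p+p!, so i ≠ j+1 fails. So xy^t z = 0^{p+p!} 1^{p+p!-1} ∉ L.
This is a contradiction; hence L is not regular.

0^{p+p!} 1^{p+p!-1}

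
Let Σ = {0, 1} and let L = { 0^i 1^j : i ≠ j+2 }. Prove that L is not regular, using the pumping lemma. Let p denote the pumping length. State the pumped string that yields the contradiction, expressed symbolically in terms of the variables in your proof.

Assume L is regular; let p be its pumping constant.
Choose w = 0^p 1^{p+p!-2}. Since p ≠ (p+p!-2)+2 = p+p!, w ∈ L; and |w| ≥ p.
The pumping lemma gives a decomposition w = xyz where |xy| ≤ p and |y| ≥ 1.
Because |xy| ≤ p and w begins with p copies of 0, we have y = 0^k with 1 ≤ k ≤ p.
Since 1 ≤ k ≤ p, k divides p!; set t = 1 + p!/k. Then xy^t z has p + (p!/k)·k = p + p! copies of 0. Now the 0-count is p+p! and (1-count)+2 = (p+p!-2)+2 = p+p!, so i ≠ j+2 fails. So xy^t z = 0^{p+p!} 1^{p+p!-2} ∉ L.
Contradiction. Therefore L is not regular.

0^{p+p!} 1^{p+p!-2}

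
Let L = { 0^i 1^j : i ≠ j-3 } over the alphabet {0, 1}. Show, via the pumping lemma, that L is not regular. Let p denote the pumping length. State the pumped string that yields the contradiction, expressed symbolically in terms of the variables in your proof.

Assume L is regular. Let p be the pumping length given by the pumping lemma.
Choose w = 0^p 1^{p+p!+3}. Since p ≠ (p+p!+3)-3 = p+p!, w ∈ L; and |w| ≥ p.
The pumping lemma gives a decomposition w = xyz where |xy| ≤ p and |y| > 0.
The first p characters of w are 0's, so xy (and hence y) consists only of 0's. Write y = 0^k, 1 ≤ k ≤ p.
Since 1 ≤ k ≤ p, k divides p!; set t = 1 + p!/k. Then xy^t z has p + (p!/k)·k = p + p! copies of 0. Now the 0-count is p+p! and (1-count)-3 = (p+p!+3)-3 = p+p!, so i ≠ j-3 fails. So xy^t z = 0^{p+p!} 1^{p+p!+3} ∉ L.
Contradiction. Therefore L is not regular.

0^{p+p!} 1^{p+p!+3}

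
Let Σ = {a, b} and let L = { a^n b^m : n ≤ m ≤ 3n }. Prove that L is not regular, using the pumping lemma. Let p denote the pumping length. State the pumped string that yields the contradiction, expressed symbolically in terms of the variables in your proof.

a^{p+k} b^p

Toward a contradiction, assume L is regular with pumping length p.
Take w = a^p b^p ∈ L (since p ≤ p ≤ 3p), with |w| = 2p ≥ p.
Write w = xyz as guaranteed by the lemma, with |xy| ≤ p and y is nonempty.
The first p characters of w are a's, so xy (and hence y) consists only of a's. Write y = a^k, 1 ≤ k ≤ p.
Pump with i = 2: xy^2z = a^{p+k} b^p. Now n = p+k > p = m, so the condition n ≤ m fails. Thus xy^2z ∉ L.
This contradicts the pumping lemma, so L is not regular.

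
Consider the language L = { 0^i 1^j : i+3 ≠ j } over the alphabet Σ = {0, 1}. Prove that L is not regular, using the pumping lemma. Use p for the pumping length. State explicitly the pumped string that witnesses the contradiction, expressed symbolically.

0^{p+p!} 1^{p+p!+3}

Assume L is regular; let p be its pumping constant.
Choose w = 0^p 1^{p+p!+3}. Since p ≠ (p+p!+3)-3 = p+p!, w ∈ L; and |w| ≥ p.
Write w = xyz as guaranteed by the lemma, with |xy| ≤ p and |y| > 0.
The first p characters of w are 0's, so xy (and hence y) consists only of 0's. Write y = 0^k, 1 ≤ k ≤ p.
Since 1 ≤ k ≤ p, k divides p!; set t = 1 + p!/k. Then xy^t z has p + (p!/k)·k = p + p! copies of 0. Now the 0-count is p+p! and (1-count)-3 = (p+p!+3)-3 = p+p!, so i+3 ≠ j fails. So xy^t z = 0^{p+p!} 1^{p+p!+3} ∉ L.
Contradiction. Therefore L is not regular.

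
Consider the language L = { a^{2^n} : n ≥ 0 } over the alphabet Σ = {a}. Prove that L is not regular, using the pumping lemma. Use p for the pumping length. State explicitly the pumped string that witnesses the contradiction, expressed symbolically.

a^{2^p+k}

Suppose for contradiction that L is regular, and let p be the pumping length.
Take w = a^{2^p} ∈ L with |w| = 2^p ≥ p.
By the pumping lemma, w = xyz with |xy| ≤ p and y is nonempty.
Then y = a^k for some k with 1 ≤ k ≤ p.
Pump with i = 2: xy^2z = a^{2^p+k}. Since 1 ≤ k ≤ p < 2^p, we have 2^p < 2^p+k < 2^{p+1}, so 2^p+k is not a power of 2. So xy^2z ∉ L.
Contradiction. Therefore L is not regular.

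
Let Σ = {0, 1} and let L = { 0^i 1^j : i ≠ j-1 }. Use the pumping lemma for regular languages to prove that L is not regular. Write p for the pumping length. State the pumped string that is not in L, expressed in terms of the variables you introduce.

0^{p+p!} 1^{p+p!+1}

Suppose for contradiction that L is regular, and let p be the pumping length.
Choose w = 0^p 1^{p+p!+1}. Since p ≠ (p+p!+1)-1 = p+p!, w ∈ L; and |w| ≥ p.
The pumping lemma gives a decomposition w = xyz where |xy| ≤ p and |y| ≥ 1.
Because |xy| ≤ p and w begins with p copies of 0, we have y = 0^k with 1 ≤ k ≤ p.
Since 1 ≤ k ≤ p, k divides p!; set t = 1 + p!/k. Then xy^t z has p + (p!/k)·k = p + p! copies of 0. Now the 0-count is p+p! and (1-count)-1 = (p+p!+1)-1 = p+p!, so i ≠ j-1 fails. So xy^t z = 0^{p+p!} 1^{p+p!+1} ∉ L.
This contradicts the pumping lemma, so L is not regular.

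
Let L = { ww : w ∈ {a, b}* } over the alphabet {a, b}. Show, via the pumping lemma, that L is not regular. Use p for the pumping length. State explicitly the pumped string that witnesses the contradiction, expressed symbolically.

a^{p+k} b^p a^p b^p

Assume L is regular. Let p be the pumping length given by the pumping lemma.
Take w = a^p b^p a^p b^p = uu where u = a^pb^p; then w ∈ L and |w| = 4p ≥ p.
By the pumping lemma, w = xyz with |xy| ≤ p and |y| ≥ 1.
The first p characters of w are a's, so xy (and hence y) consists only of a's. Write y = a^k, 1 ≤ k ≤ p.
Pump with i = 2: xy^2z = a^{p+k} b^p a^p b^p, of length 4p+k. Suppose this equals vv. The string starts with a and ends with b, so v does too; thus the boundary between the two copies of v is a b→a transition. There is exactly one such transition, at position 2p+k, so |v| = 2p+k and |vv| = 4p+2k ≠ 4p+k since k ≥ 1. So xy^2z ∉ L.
This contradicts the pumping lemma, so L is not regular.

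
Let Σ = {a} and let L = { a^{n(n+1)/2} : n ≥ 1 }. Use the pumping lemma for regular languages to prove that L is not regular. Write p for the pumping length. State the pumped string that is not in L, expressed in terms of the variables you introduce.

Assume L is regular; let p be its pumping constant.
Take w = a^{p(p+1)/2} ∈ L with |w| = p(p+1)/2 ≥ p.
By the pumping lemma, w = xyz with |xy| ≤ p and |y| > 0.
Then y = a^k for some k with 1 ≤ k ≤ p.
Pump with i = 2: xy^2z = a^{p(p+1)/2+k}. Since 1 ≤ k ≤ p, p(p+1)/2 < p(p+1)/2+k ≤ p(p+1)/2+p < (p+1)(p+2)/2, so p(p+1)/2+k is strictly between consecutive triangular numbers. So xy^2z ∉ L.
Contradiction. Therefore L is not regular.

a^{p(p+1)/2+k}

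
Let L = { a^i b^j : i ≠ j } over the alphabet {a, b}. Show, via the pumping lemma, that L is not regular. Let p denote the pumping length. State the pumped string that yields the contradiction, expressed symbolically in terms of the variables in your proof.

a^{p+p!} b^{p+p!}

Toward a contradiction, assume L is regular with pumping length p.
Choose w = a^p b^{p+p!}. Since p ≠ p+p!, w ∈ L; and |w| ≥ p.
By the pumping lemma, w = xyz with |xy| ≤ p and y is nonempty.
Since the first p symbols of w are all a's and |xy| ≤ p, y lies entirely in the leading a-block: y = a^k for some k with 1 ≤ k ≤ p.
Since 1 ≤ k ≤ p, k divides p!; set t = 1 + p!/k. Then xy^t z has p + (p!/k)·k = p + p! copies of a. Now the a-count equals the b-count, so i ≠ j fails. So xy^t z = a^{p+p!} b^{p+p!} ∉ L.
This is a contradiction; hence L is not regular.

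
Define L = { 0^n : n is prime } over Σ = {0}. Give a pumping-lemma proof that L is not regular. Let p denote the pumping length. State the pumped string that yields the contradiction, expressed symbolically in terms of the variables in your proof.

Assume L is regular. Let p be the pumping length given by the pumping lemma.
Let q be a prime with q ≥ p+2 (infinitely many primes exist), and take w = 0^q ∈ L with |w| = q ≥ p.
Write w = xyz as guaranteed by the lemma, with |xy| ≤ p and y is nonempty.
Then y = 0^k for some k with 1 ≤ k ≤ p.
Since 1 ≤ k ≤ p, |xz| = q-k. Pump with i = q+1: |xy^{q+1}z| = (q-k)+(q+1)k = q+qk = q(1+k), which is composite (both factors ≥ 2). So xy^{q+1}z = 0^{q(1+k)} ∉ L.
This contradicts the pumping lemma, so L is not regular.

0^{q(1+k)}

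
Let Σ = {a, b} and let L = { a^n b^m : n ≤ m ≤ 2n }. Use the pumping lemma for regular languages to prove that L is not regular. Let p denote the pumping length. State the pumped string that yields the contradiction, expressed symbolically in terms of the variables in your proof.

a^{p+k} b^p

Toward a contradiction, assume L is regular with pumping length p.
Take w = a^p b^p ∈ L (since p ≤ p ≤ 2p), with |w| = 2p ≥ p.
The pumping lemma gives a decomposition w = xyz where |xy| ≤ p and y is nonempty.
The first p characters of w are a's, so xy (and hence y) consists only of a's. Write y = a^k, 1 ≤ k ≤ p.
Pump with i = 2: xy^2z = a^{p+k} b^p. Now n = p+k > p = m, so the condition n ≤ m fails. Thus xy^2z ∉ L.
Contradiction. Therefore L is not regular.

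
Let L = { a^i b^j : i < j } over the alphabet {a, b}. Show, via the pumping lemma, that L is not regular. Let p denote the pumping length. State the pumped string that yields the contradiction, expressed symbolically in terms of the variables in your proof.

a^{p+k} b^{p+1}

Suppose for contradiction that L is regular, and let p be the pumping length.
Choose w = a^p b^{p+1} ∈ L, with |w| = 2p+1 ≥ p.
Write w = xyz as guaranteed by the lemma, with |xy| ≤ p and |y| > 0.
Because |xy| ≤ p and w begins with p copies of a, we have y = a^k with 1 ≤ k ≤ p.
Consider xy^2z = a^{p+k} b^{p+1}. Since k ≥ 1, the a-count p+k is at least p+1, so i < j fails; thus xy^2z ∉ L.
This contradicts the pumping lemma, so L is not regular.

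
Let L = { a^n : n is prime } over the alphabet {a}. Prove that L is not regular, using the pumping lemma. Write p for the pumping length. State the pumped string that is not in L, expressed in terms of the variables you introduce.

a^{q(1+k)}

Assume L is regular; let p be its pumping constant.
Let q be a prime with q ≥ p+2 (infinitely many primes exist), and take w = a^q ∈ L with |w| = q ≥ p.
Write w = xyz as guaranteed by the lemma, with |xy| ≤ p and y is nonempty.
Then y = a^k for some k with 1 ≤ k ≤ p.
Since 1 ≤ k ≤ p, |xz| = q-k. Pump with i = q+1: |xy^{q+1}z| = (q-k)+(q+1)k = q+qk = q(1+k), which is composite (both factors ≥ 2). So xy^{q+1}z = a^{q(1+k)} ∉ L.
Contradiction. Therefore L is not regular.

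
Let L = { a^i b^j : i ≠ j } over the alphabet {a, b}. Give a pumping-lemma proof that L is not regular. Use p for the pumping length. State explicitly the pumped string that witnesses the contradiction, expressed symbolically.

Suppose for contradiction that L is regular, and let p be the pumping length.
Choose w = a^p b^{p+p!}. Since p ≠ p+p!, w ∈ L; and |w| ≥ p.
Write w = xyz as guaranteed by the lemma, with |xy| ≤ p and |y| ≥ 1.
Because |xy| ≤ p and w begins with p copies of a, we have y = a^k with 1 ≤ k ≤ p.
Since 1 ≤ k ≤ p, k divides p!; set t = 1 + p!/k. Then xy^t z has p + (p!/k)·k = p + p! copies of a. Now the a-count equals the b-count, so i ≠ j fails. So xy^t z = a^{p+p!} b^{p+p!} ∉ L.
This contradicts the pumping lemma, so L is not regular.

a^{p+p!} b^{p+p!}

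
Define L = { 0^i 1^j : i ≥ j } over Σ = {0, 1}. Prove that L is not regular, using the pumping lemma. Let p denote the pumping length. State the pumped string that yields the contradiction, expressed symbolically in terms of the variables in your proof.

Assume L is regular; let p be its pumping constant.
Choose w = 0^p 1^p ∈ L, with |w| = 2p ≥ p.
Write w = xyz as guaranteed by the lemma, with |xy| ≤ p and |y| ≥ 1.
Because |xy| ≤ p and w begins with p copies of 0, we have y = 0^k with 1 ≤ k ≤ p.
Consider xy^0z = xz = 0^{p-k} 1^p. Since k ≥ 1, the 0-count p-k is less than p, so i ≥ j fails; thus xz ∉ L.
This contradicts the pumping lemma, so L is not regular.

0^{p-k} 1^p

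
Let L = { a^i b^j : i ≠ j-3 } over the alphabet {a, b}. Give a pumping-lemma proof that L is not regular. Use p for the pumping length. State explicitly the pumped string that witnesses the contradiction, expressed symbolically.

Assume L is regular; let p be its pumping constant.
Choose w = a^p b^{p+p!+3}. Since p ≠ (p+p!+3)-3 = p+p!, w ∈ L; and |w| ≥ p.
By the pumping lemma, w = xyz with |xy| ≤ p and |y| > 0.
The first p characters of w are a's, so xy (and hence y) consists only of a's. Write y = a^k, 1 ≤ k ≤ p.
Since 1 ≤ k ≤ p, k divides p!; set t = 1 + p!/k. Then xy^t z has p + (p!/k)·k = p + p! copies of a. Now the a-count is p+p! and (b-count)-3 = (p+p!+3)-3 = p+p!, so i ≠ j-3 fails. So xy^t z = a^{p+p!} b^{p+p!+3} ∉ L.
This is a contradiction; hence L is not regular.

a^{p+p!} b^{p+p!+3}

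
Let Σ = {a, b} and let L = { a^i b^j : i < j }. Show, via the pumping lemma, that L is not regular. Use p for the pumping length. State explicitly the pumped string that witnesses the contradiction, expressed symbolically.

a^{p+k} b^{p+1}

Assume L is regular. Let p be the pumping length given by the pumping lemma.
Choose w = a^p b^{p+1} ∈ L, with |w| = 2p+1 ≥ p.
The pumping lemma gives a decomposition w = xyz where |xy| ≤ p and |y| > 0.
The first p characters of w are a's, so xy (and hence y) consists only of a's. Write y = a^k, 1 ≤ k ≤ p.
Consider xy^2z = a^{p+k} b^{p+1}. Since k ≥ 1, the a-count p+k is at least p+1, so i < j fails; thus xy^2z ∉ L.
Contradiction. Therefore L is not regular.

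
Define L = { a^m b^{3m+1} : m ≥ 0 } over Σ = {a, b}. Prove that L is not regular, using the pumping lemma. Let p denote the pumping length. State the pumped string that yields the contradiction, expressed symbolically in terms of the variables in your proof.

a^{p+k} b^{3p+1}

Assume L is regular. Let p be the pumping length given by the pumping lemma.
Let w = a^p b^{3p+1} ∈ L; note |w| = 4p+1 ≥ p.
The pumping lemma gives a decomposition w = xyz where |xy| ≤ p and |y| > 0.
Because |xy| ≤ p and w begins with p copies of a, we have y = a^k with 1 ≤ k ≤ p.
Pump with i = 2: xy^2z = a^{p+k} b^{3p+1}. For this to lie in L we would need 3p+1 = 3(p+k)+1, which forces k = 0. But k ≥ 1, so xy^2z ∉ L.
This contradicts the pumping lemma, so L is not regular.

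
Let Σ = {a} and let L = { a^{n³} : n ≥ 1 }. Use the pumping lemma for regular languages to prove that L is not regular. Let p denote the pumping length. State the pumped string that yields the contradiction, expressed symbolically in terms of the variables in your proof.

Suppose for contradiction that L is regular, and let p be the pumping length.
Take w = a^{p³} ∈ L with |w| = p³ ≥ p.
By the pumping lemma, w = xyz with |xy| ≤ p and |y| ≥ 1.
Then y = a^k for some k with 1 ≤ k ≤ p.
Pump with i = 2: xy^2z = a^{p³+k}. Since 1 ≤ k ≤ p, p³ < p³+k ≤ p³+p < p³+3p²+3p+1 = (p+1)³, so p³+k is not a perfect cube. So xy^2z ∉ L.
This contradicts the pumping lemma, so L is not regular.

a^{p³+k}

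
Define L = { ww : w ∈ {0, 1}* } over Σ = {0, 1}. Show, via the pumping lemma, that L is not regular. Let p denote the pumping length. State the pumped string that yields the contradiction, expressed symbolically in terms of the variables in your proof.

0^{p+k} 1^p 0^p 1^p

Assume L is regular; let p be its pumping constant.
Take w = 0^p 1^p 0^p 1^p = uu where u = 0^p1^p; then w ∈ L and |w| = 4p ≥ p.
By the pumping lemma, w = xyz with |xy| ≤ p and y is nonempty.
Because |xy| ≤ p and w begins with p copies of 0, we have y = 0^k with 1 ≤ k ≤ p.
Pump with i = 2: xy^2z = 0^{p+k} 1^p 0^p 1^p, of length 4p+k. Suppose this equals vv. The string starts with 0 and ends with 1, so v does too; thus the boundary between the two copies of v is a 1→0 transition. There is exactly one such transition, at position 2p+k, so |v| = 2p+k and |vv| = 4p+2k ≠ 4p+k since k ≥ 1. So xy^2z ∉ L.
Contradiction. Therefore L is not regular.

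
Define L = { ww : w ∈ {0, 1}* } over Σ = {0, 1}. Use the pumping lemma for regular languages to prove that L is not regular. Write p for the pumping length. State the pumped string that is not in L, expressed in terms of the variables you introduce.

0^{p+k} 1^p 0^p 1^p

Assume L is regular; let p be its pumping constant.
Take w = 0^p 1^p 0^p 1^p = uu where u = 0^p1^p; then w ∈ L and |w| = 4p ≥ p.
The pumping lemma gives a decomposition w = xyz where |xy| ≤ p and y is nonempty.
Since the first p symbols of w are all 0's and |xy| ≤ p, y lies entirely in the leading 0-block: y = 0^k for some k with 1 ≤ k ≤ p.
Pump with i = 2: xy^2z = 0^{p+k} 1^p 0^p 1^p, of length 4p+k. Suppose this equals vv. The string starts with 0 and ends with 1, so v does too; thus the boundary between the two copies of v is a 1→0 transition. There is exactly one such transition, at position 2p+k, so |v| = 2p+k and |vv| = 4p+2k ≠ 4p+k since k ≥ 1. So xy^2z ∉ L.
This contradicts the pumping lemma, so L is not regular.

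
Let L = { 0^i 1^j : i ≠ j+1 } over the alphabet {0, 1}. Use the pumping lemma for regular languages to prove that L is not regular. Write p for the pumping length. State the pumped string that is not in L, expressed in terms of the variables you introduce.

Assume L is regular. Let p be the pumping length given by the pumping lemma.
Choose w = 0^p 1^{p+p!-1}. Since p ≠ (p+p!-1)+1 = p+p!, w ∈ L; and |w| ≥ p.
Write w = xyz as guaranteed by the lemma, with |xy| ≤ p and |y| > 0.
Because |xy| ≤ p and w begins with p copies of 0, we have y = 0^k with 1 ≤ k ≤ p.
Since 1 ≤ k ≤ p, k divides p!; set t = 1 + p!/k. Then xy^t z has p + (p!/k)·k = p + p! copies of 0. Now the 0-count is p+p! and (1-count)+1 = (p+p!-1)+1 = p+p!, so i ≠ j+1 fails. So xy^t z = 0^{p+p!} 1^{p+p!-1} ∉ L.
This is a contradiction; hence L is not regular.

0^{p+p!} 1^{p+p!-1}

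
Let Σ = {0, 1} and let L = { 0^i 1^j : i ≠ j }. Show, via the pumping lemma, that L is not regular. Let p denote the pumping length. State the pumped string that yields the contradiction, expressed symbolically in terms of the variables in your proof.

0^{p+p!} 1^{p+p!}

Toward a contradiction, assume L is regular with pumping length p.
Choose w = 0^p 1^{p+p!}. Since p ≠ p+p!, w ∈ L; and |w| ≥ p.
Write w = xyz as guaranteed by the lemma, with |xy| ≤ p and |y| ≥ 1.
Since the first p symbols of w are all 0's and |xy| ≤ p, y lies entirely in the leading 0-block: y = 0^k for some k with 1 ≤ k ≤ p.
Since 1 ≤ k ≤ p, k divides p!; set t = 1 + p!/k. Then xy^t z has p + (p!/k)·k = p + p! copies of 0. Now the 0-count equals the 1-count, so i ≠ j fails. So xy^t z = 0^{p+p!} 1^{p+p!} ∉ L.
This contradicts the pumping lemma, so L is not regular.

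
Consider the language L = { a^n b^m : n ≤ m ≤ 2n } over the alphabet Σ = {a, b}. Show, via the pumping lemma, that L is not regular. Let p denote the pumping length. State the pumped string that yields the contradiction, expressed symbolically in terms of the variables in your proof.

a^{p+k} b^p

Assume L is regular; let p be its pumping constant.
Take w = a^p b^p ∈ L (since p ≤ p ≤ 2p), with |w| = 2p ≥ p.
By the pumping lemma, w = xyz with |xy| ≤ p and y is nonempty.
Because |xy| ≤ p and w begins with p copies of a, we have y = a^k with 1 ≤ k ≤ p.
Pump with i = 2: xy^2z = a^{p+k} b^p. Now n = p+k > p = m, so the condition n ≤ m fails. Thus xy^2z ∉ L.
This contradicts the pumping lemma, so L is not regular.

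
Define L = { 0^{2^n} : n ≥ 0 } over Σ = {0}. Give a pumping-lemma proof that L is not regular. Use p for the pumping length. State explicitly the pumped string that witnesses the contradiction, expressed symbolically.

Suppose for contradiction that L is regular, and let p be the pumping length.
Take w = 0^{2^p} ∈ L with |w| = 2^p ≥ p.
By the pumping lemma, w = xyz with |xy| ≤ p and |y| > 0.
Then y = 0^k for some k with 1 ≤ k ≤ p.
Pump with i = 2: xy^2z = 0^{2^p+k}. Since 1 ≤ k ≤ p < 2^p, we have 2^p < 2^p+k < 2^{p+1}, so 2^p+k is not a power of 2. So xy^2z ∉ L.
This is a contradiction; hence L is not regular.

0^{2^p+k}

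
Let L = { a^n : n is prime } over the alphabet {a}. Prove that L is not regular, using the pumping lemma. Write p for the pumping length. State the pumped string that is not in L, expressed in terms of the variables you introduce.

Assume L is regular. Let p be the pumping length given by the pumping lemma.
Let q be a prime with q ≥ p+2 (infinitely many primes exist), and take w = a^q ∈ L with |w| = q ≥ p.
By the pumping lemma, w = xyz with |xy| ≤ p and |y| ≥ 1.
Then y = a^k for some k with 1 ≤ k ≤ p.
Since 1 ≤ k ≤ p, |xz| = q-k. Pump with i = q+1: |xy^{q+1}z| = (q-k)+(q+1)k = q+qk = q(1+k), which is composite (both factors ≥ 2). So xy^{q+1}z = a^{q(1+k)} ∉ L.
This is a contradiction; hence L is not regular.

a^{q(1+k)}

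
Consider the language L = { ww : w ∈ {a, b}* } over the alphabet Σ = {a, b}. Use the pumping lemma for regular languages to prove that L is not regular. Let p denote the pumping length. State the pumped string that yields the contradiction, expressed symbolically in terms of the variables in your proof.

Assume L is regular; let p be its pumping constant.
Take w = a^p b^p a^p b^p = uu where u = a^pb^p; then w ∈ L and |w| = 4p ≥ p.
By the pumping lemma, w = xyz with |xy| ≤ p and y is nonempty.
The first p characters of w are a's, so xy (and hence y) consists only of a's. Write y = a^k, 1 ≤ k ≤ p.
Pump with i = 2: xy^2z = a^{p+k} b^p a^p b^p, of length 4p+k. Suppose this equals vv. The string starts with a and ends with b, so v does too; thus the boundary between the two copies of v is a b→a transition. There is exactly one such transition, at position 2p+k, so |v| = 2p+k and |vv| = 4p+2k ≠ 4p+k since k ≥ 1. So xy^2z ∉ L.
Contradiction. Therefore L is not regular.

a^{p+k} b^p a^p b^p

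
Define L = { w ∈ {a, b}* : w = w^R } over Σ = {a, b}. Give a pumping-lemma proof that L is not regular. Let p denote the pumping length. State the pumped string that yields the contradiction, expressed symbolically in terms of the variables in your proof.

a^{p+k} b a^p

Suppose for contradiction that L is regular, and let p be the pumping length.
Take w = a^p b a^p, a palindrome of length 2p+1 ≥ p.
By the pumping lemma, w = xyz with |xy| ≤ p and y is nonempty.
The first p characters of w are a's, so xy (and hence y) consists only of a's. Write y = a^k, 1 ≤ k ≤ p.
Pump with i = 2: xy^2z = a^{p+k} b a^p. Its reverse is a^p b a^{p+k}, which differs from xy^2z since k ≥ 1. So xy^2z is not a palindrome and xy^2z ∉ L.
This is a contradiction; hence L is not regular.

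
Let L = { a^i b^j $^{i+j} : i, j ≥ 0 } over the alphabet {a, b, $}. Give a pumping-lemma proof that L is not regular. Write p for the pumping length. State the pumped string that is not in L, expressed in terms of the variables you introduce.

a^{p+k} b^p $^{2p}

Suppose for contradiction that L is regular, and let p be the pumping length.
Take w = a^p b^p $^{2p} ∈ L (with i=j=p, i+j=2p), |w| = 4p ≥ p.
By the pumping lemma, w = xyz with |xy| ≤ p and |y| > 0.
Because |xy| ≤ p and w begins with p copies of a, we have y = a^k with 1 ≤ k ≤ p.
Consider xy^2z = a^{p+k} b^p $^{2p}. Now the a- and b-counts sum to 2p+k, but the $-count is 2p ≠ 2p+k. So xy^2z ∉ L.
This contradicts the pumping lemma, so L is not regular.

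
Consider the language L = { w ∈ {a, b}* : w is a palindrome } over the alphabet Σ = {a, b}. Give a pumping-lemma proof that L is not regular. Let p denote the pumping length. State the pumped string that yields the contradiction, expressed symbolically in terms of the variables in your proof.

a^{p+k} b a^p

Assume L is regular. Let p be the pumping length given by the pumping lemma.
Take w = a^p b a^p, a palindrome of length 2p+1 ≥ p.
Write w = xyz as guaranteed by the lemma, with |xy| ≤ p and |y| ≥ 1.
Because |xy| ≤ p and w begins with p copies of a, we have y = a^k with 1 ≤ k ≤ p.
Pump with i = 2: xy^2z = a^{p+k} b a^p. Its reverse is a^p b a^{p+k}, which differs from xy^2z since k ≥ 1. So xy^2z is not a palindrome and xy^2z ∉ L.
Contradiction. Therefore L is not regular.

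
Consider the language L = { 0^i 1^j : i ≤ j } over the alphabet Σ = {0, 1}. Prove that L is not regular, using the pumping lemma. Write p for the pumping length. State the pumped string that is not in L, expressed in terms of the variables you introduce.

Toward a contradiction, assume L is regular with pumping length p.
Choose w = 0^p 1^p ∈ L, with |w| = 2p ≥ p.
The pumping lemma gives a decomposition w = xyz where |xy| ≤ p and |y| > 0.
Since the first p symbols of w are all 0's and |xy| ≤ p, y lies entirely in the leading 0-block: y = 0^k for some k with 1 ≤ k ≤ p.
Consider xy^2z = 0^{p+k} 1^p. Since k ≥ 1, the 0-count p+k exceeds the 1-count p, so i ≤ j fails; thus xy^2z ∉ L.
Contradiction. Therefore L is not regular.

0^{p+k} 1^p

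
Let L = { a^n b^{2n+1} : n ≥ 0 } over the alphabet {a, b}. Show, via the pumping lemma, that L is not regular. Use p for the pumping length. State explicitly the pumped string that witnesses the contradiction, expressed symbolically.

a^{p+k} b^{2p+1}

Assume L is regular. Let p be the pumping length given by the pumping lemma.
Take w = a^p b^{2p+1}. Then w ∈ L and |w| = 3p+1 ≥ p.
The pumping lemma gives a decomposition w = xyz where |xy| ≤ p and y is nonempty.
Because |xy| ≤ p and w begins with p copies of a, we have y = a^k with 1 ≤ k ≤ p.
Pump with i = 2: xy^2z = a^{p+k} b^{2p+1}. For this to lie in L we would need 2p+1 = 2(p+k)+1, which forces k = 0. But k ≥ 1, so xy^2z ∉ L.
This is a contradiction; hence L is not regular.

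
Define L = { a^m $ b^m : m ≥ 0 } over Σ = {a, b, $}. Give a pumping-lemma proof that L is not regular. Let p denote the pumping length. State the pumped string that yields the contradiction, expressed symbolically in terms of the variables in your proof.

Assume L is regular. Let p be the pumping length given by the pumping lemma.
Take w = a^p $ b^p ∈ L with |w| = 2p+1 ≥ p.
The pumping lemma gives a decomposition w = xyz where |xy| ≤ p and |y| ≥ 1.
The first p characters of w are a's, so xy (and hence y) consists only of a's. Write y = a^k, 1 ≤ k ≤ p.
Pump with i = 2: xy^2z = a^{p+k} $ b^p, which would require p+k = p. But k ≥ 1, so xy^2z ∉ L.
This is a contradiction; hence L is not regular.

a^{p+k} $ b^p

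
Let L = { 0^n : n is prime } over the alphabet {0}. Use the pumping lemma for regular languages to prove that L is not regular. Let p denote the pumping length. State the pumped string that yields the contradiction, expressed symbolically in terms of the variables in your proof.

0^{q(1+k)}

Assume L is regular; let p be its pumping constant.
Let q be a prime with q ≥ p+2 (infinitely many primes exist), and take w = 0^q ∈ L with |w| = q ≥ p.
By the pumping lemma, w = xyz with |xy| ≤ p and |y| ≥ 1.
Then y = 0^k for some k with 1 ≤ k ≤ p.
Since 1 ≤ k ≤ p, |xz| = q-k. Pump with i = q+1: |xy^{q+1}z| = (q-k)+(q+1)k = q+qk = q(1+k), which is composite (both factors ≥ 2). So xy^{q+1}z = 0^{q(1+k)} ∉ L.
Contradiction. Therefore L is not regular.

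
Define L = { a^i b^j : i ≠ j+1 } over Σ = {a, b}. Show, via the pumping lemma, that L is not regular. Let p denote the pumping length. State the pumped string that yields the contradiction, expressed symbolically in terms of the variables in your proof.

a^{p+p!} b^{p+p!-1}

Suppose for contradiction that L is regular, and let p be the pumping length.
Choose w = a^p b^{p+p!-1}. Since p ≠ (p+p!-1)+1 = p+p!, w ∈ L; and |w| ≥ p.
The pumping lemma gives a decomposition w = xyz where |xy| ≤ p and |y| > 0.
The first p characters of w are a's, so xy (and hence y) consists only of a's. Write y = a^k, 1 ≤ k ≤ p.
Since 1 ≤ k ≤ p, k divides p!; set t = 1 + p!/k. Then xy^t z has p + (p!/k)·k = p + p! copies of a. Now the a-count is p+p! and (b-count)+1 = (p+p!-1)+1 = p+p!, so i ≠ j+1 fails. So xy^t z = a^{p+p!} b^{p+p!-1} ∉ L.
This contradicts the pumping lemma, so L is not regular.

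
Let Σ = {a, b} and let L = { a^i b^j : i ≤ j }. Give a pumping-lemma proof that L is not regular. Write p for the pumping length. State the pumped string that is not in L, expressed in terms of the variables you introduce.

Assume L is regular. Let p be the pumping length given by the pumping lemma.
Choose w = a^p b^p ∈ L, with |w| = 2p ≥ p.
The pumping lemma gives a decomposition w = xyz where |xy| ≤ p and |y| > 0.
The first p characters of w are a's, so xy (and hence y) consists only of a's. Write y = a^k, 1 ≤ k ≤ p.
Consider xy^2z = a^{p+k} b^p. Since k ≥ 1, the a-count p+k exceeds the b-count p, so i ≤ j fails; thus xy^2z ∉ L.
This is a contradiction; hence L is not regular.

a^{p+k} b^p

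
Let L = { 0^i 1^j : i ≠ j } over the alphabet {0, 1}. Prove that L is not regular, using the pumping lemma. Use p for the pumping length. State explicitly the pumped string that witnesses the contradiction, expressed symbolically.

Toward a contradiction, assume L is regular with pumping length p.
Choose w = 0^p 1^{p+p!}. Since p ≠ p+p!, w ∈ L; and |w| ≥ p.
Write w = xyz as guaranteed by the lemma, with |xy| ≤ p and |y| ≥ 1.
Since the first p symbols of w are all 0's and |xy| ≤ p, y lies entirely in the leading 0-block: y = 0^k for some k with 1 ≤ k ≤ p.
Since 1 ≤ k ≤ p, k divides p!; set t = 1 + p!/k. Then xy^t z has p + (p!/k)·k = p + p! copies of 0. Now the 0-count equals the 1-count, so i ≠ j fails. So xy^t z = 0^{p+p!} 1^{p+p!} ∉ L.
This is a contradiction; hence L is not regular.

0^{p+p!} 1^{p+p!}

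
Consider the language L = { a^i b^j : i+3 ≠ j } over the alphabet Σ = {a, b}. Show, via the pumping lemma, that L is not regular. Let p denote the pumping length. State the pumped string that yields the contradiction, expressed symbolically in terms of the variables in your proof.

a^{p+p!} b^{p+p!+3}

Assume L is regular. Let p be the pumping length given by the pumping lemma.
Choose w = a^p b^{p+p!+3}. Since p ≠ (p+p!+3)-3 = p+p!, w ∈ L; and |w| ≥ p.
The pumping lemma gives a decomposition w = xyz where |xy| ≤ p and |y| > 0.
The first p characters of w are a's, so xy (and hence y) consists only of a's. Write y = a^k, 1 ≤ k ≤ p.
Since 1 ≤ k ≤ p, k divides p!; set t = 1 + p!/k. Then xy^t z has p + (p!/k)·k = p + p! copies of a. Now the a-count is p+p! and (b-count)-3 = (p+p!+3)-3 = p+p!, so i+3 ≠ j fails. So xy^t z = a^{p+p!} b^{p+p!+3} ∉ L.
This is a contradiction; hence L is not regular.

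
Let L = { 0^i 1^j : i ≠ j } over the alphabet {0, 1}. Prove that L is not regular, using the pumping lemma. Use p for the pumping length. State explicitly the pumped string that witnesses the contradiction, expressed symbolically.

Assume L is regular; let p be its pumping constant.
Choose w = 0^p 1^{p+p!}. Since p ≠ p+p!, w ∈ L; and |w| ≥ p.
Write w = xyz as guaranteed by the lemma, with |xy| ≤ p and |y| ≥ 1.
Since the first p symbols of w are all 0's and |xy| ≤ p, y lies entirely in the leading 0-block: y = 0^k for some k with 1 ≤ k ≤ p.
Since 1 ≤ k ≤ p, k divides p!; set t = 1 + p!/k. Then xy^t z has p + (p!/k)·k = p + p! copies of 0. Now the 0-count equals the 1-count, so i ≠ j fails. So xy^t z = 0^{p+p!} 1^{p+p!} ∉ L.
This is a contradiction; hence L is not regular.

0^{p+p!} 1^{p+p!}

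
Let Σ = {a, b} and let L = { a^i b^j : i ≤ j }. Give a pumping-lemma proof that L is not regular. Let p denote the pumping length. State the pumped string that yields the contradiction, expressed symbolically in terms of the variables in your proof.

a^{p+k} b^p

Assume L is regular; let p be its pumping constant.
Choose w = a^p b^p ∈ L, with |w| = 2p ≥ p.
By the pumping lemma, w = xyz with |xy| ≤ p and y is nonempty.
Because |xy| ≤ p and w begins with p copies of a, we have y = a^k with 1 ≤ k ≤ p.
Consider xy^2z = a^{p+k} b^p. Since k ≥ 1, the a-count p+k exceeds the b-count p, so i ≤ j fails; thus xy^2z ∉ L.
This contradicts the pumping lemma, so L is not regular.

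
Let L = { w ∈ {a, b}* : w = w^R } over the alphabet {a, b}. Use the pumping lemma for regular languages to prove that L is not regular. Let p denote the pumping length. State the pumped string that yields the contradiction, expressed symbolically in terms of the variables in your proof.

a^{p+k} b a^p

Assume L is regular; let p be its pumping constant.
Take w = a^p b a^p, a palindrome of length 2p+1 ≥ p.
Write w = xyz as guaranteed by the lemma, with |xy| ≤ p and y is nonempty.
Since the first p symbols of w are all a's and |xy| ≤ p, y lies entirely in the leading a-block: y = a^k for some k with 1 ≤ k ≤ p.
Pump with i = 2: xy^2z = a^{p+k} b a^p. Its reverse is a^p b a^{p+k}, which differs from xy^2z since k ≥ 1. So xy^2z is not a palindrome and xy^2z ∉ L.
Contradiction. Therefore L is not regular.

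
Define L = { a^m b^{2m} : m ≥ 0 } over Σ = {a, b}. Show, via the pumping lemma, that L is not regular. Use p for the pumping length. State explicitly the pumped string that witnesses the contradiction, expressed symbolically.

a^{p+k} b^{2p}

Assume L is regular; let p be its pumping constant.
Take w = a^p b^{2p}. Then w ∈ L and |w| = 3p ≥ p.
The pumping lemma gives a decomposition w = xyz where |xy| ≤ p and |y| > 0.
The first p characters of w are a's, so xy (and hence y) consists only of a's. Write y = a^k, 1 ≤ k ≤ p.
Pump with i = 2: xy^2z = a^{p+k} b^{2p}. For this to lie in L we would need 2p = 2(p+k), which forces k = 0. But k ≥ 1, so xy^2z ∉ L.
This contradicts the pumping lemma, so L is not regular.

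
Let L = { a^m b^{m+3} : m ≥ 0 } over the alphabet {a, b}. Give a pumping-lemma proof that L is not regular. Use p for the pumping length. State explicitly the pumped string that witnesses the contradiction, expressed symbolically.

Assume L is regular. Let p be the pumping length given by the pumping lemma.
Let w = a^p b^{p+3} ∈ L; note |w| = 2p+3 ≥ p.
Write w = xyz as guaranteed by the lemma, with |xy| ≤ p and |y| > 0.
Since the first p symbols of w are all a's and |xy| ≤ p, y lies entirely in the leading a-block: y = a^k for some k with 1 ≤ k ≤ p.
Pump with i = 2: xy^2z = a^{p+k} b^{p+3}. For this to lie in L we would need p+3 = (p+k)+3, which forces k = 0. But k ≥ 1, so xy^2z ∉ L.
Contradiction. Therefore L is not regular.

a^{p+k} b^{p+3}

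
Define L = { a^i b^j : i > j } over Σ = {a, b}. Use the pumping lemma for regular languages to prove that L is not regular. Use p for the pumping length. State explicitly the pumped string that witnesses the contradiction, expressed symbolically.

Assume L is regular; let p be its pumping constant.
Choose w = a^{p+1} b^p ∈ L, with |w| = 2p+1 ≥ p.
By the pumping lemma, w = xyz with |xy| ≤ p and y is nonempty.
The first p characters of w are a's, so xy (and hence y) consists only of a's. Write y = a^k, 1 ≤ k ≤ p.
Consider xy^0z = xz = a^{p+1-k} b^p. Since k ≥ 1, the a-count p+1-k is at most p, so i > j fails; thus xz ∉ L.
This is a contradiction; hence L is not regular.

a^{p+1-k} b^p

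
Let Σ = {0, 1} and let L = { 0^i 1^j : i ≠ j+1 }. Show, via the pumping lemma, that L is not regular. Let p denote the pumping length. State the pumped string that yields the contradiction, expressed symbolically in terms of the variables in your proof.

0^{p+p!} 1^{p+p!-1}

Suppose for contradiction that L is regular, and let p be the pumping length.
Choose w = 0^p 1^{p+p!-1}. Since p ≠ (p+p!-1)+1 = p+p!, w ∈ L; and |w| ≥ p.
By the pumping lemma, w = xyz with |xy| ≤ p and y is nonempty.
Because |xy| ≤ p and w begins with p copies of 0, we have y = 0^k with 1 ≤ k ≤ p.
Since 1 ≤ k ≤ p, k divides p!; set t = 1 + p!/k. Then xy^t z has p + (p!/k)·k = p + p! copies of 0. Now the 0-count is p+p! and (1-count)+1 = (p+p!-1)+1 = p+p!, so i ≠ j+1 fails. So xy^t z = 0^{p+p!} 1^{p+p!-1} ∉ L.
This is a contradiction; hence L is not regular.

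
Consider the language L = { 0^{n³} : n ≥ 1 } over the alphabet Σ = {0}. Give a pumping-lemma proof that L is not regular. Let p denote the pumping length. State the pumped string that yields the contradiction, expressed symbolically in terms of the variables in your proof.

0^{p³+k}

Suppose for contradiction that L is regular, and let p be the pumping length.
Take w = 0^{p³} ∈ L with |w| = p³ ≥ p.
The pumping lemma gives a decomposition w = xyz where |xy| ≤ p and |y| ≥ 1.
Then y = 0^k for some k with 1 ≤ k ≤ p.
Pump with i = 2: xy^2z = 0^{p³+k}. Since 1 ≤ k ≤ p, p³ < p³+k ≤ p³+p < p³+3p²+3p+1 = (p+1)³, so p³+k is not a perfect cube. So xy^2z ∉ L.
This contradicts the pumping lemma, so L is not regular.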